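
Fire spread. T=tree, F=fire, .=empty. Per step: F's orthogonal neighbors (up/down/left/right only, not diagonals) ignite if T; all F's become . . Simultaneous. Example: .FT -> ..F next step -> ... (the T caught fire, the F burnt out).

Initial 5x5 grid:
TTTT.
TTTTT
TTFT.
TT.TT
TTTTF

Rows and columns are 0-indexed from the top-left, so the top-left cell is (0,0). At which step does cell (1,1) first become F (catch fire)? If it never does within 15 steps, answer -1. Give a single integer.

Step 1: cell (1,1)='T' (+5 fires, +2 burnt)
Step 2: cell (1,1)='F' (+7 fires, +5 burnt)
  -> target ignites at step 2
Step 3: cell (1,1)='.' (+6 fires, +7 burnt)
Step 4: cell (1,1)='.' (+2 fires, +6 burnt)
Step 5: cell (1,1)='.' (+0 fires, +2 burnt)
  fire out at step 5

2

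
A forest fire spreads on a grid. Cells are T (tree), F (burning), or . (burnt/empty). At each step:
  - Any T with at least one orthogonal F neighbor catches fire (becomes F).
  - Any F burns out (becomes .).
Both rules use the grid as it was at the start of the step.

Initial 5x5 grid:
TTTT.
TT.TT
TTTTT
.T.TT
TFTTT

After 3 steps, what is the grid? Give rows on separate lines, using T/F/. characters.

Step 1: 3 trees catch fire, 1 burn out
  TTTT.
  TT.TT
  TTTTT
  .F.TT
  F.FTT
Step 2: 2 trees catch fire, 3 burn out
  TTTT.
  TT.TT
  TFTTT
  ...TT
  ...FT
Step 3: 5 trees catch fire, 2 burn out
  TTTT.
  TF.TT
  F.FTT
  ...FT
  ....F

TTTT.
TF.TT
F.FTT
...FT
....F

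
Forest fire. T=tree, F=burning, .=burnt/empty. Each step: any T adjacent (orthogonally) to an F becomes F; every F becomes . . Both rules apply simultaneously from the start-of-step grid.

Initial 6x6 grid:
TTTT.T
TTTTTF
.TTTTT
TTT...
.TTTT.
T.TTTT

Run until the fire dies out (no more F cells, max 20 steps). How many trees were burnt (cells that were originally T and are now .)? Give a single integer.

Step 1: +3 fires, +1 burnt (F count now 3)
Step 2: +2 fires, +3 burnt (F count now 2)
Step 3: +3 fires, +2 burnt (F count now 3)
Step 4: +3 fires, +3 burnt (F count now 3)
Step 5: +4 fires, +3 burnt (F count now 4)
Step 6: +3 fires, +4 burnt (F count now 3)
Step 7: +4 fires, +3 burnt (F count now 4)
Step 8: +2 fires, +4 burnt (F count now 2)
Step 9: +1 fires, +2 burnt (F count now 1)
Step 10: +1 fires, +1 burnt (F count now 1)
Step 11: +0 fires, +1 burnt (F count now 0)
Fire out after step 11
Initially T: 27, now '.': 35
Total burnt (originally-T cells now '.'): 26

Answer: 26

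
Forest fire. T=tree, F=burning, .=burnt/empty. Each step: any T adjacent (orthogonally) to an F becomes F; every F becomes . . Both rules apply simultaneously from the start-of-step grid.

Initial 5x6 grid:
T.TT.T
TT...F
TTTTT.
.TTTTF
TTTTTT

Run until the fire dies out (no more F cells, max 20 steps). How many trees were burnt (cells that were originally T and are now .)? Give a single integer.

Step 1: +3 fires, +2 burnt (F count now 3)
Step 2: +3 fires, +3 burnt (F count now 3)
Step 3: +3 fires, +3 burnt (F count now 3)
Step 4: +3 fires, +3 burnt (F count now 3)
Step 5: +2 fires, +3 burnt (F count now 2)
Step 6: +3 fires, +2 burnt (F count now 3)
Step 7: +1 fires, +3 burnt (F count now 1)
Step 8: +1 fires, +1 burnt (F count now 1)
Step 9: +0 fires, +1 burnt (F count now 0)
Fire out after step 9
Initially T: 21, now '.': 28
Total burnt (originally-T cells now '.'): 19

Answer: 19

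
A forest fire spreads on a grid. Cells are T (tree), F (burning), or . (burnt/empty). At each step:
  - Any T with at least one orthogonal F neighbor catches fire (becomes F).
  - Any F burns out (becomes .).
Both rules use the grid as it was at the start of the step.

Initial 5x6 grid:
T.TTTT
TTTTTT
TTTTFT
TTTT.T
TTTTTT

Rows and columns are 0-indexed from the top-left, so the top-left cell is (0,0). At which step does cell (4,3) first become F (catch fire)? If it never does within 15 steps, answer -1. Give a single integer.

Step 1: cell (4,3)='T' (+3 fires, +1 burnt)
Step 2: cell (4,3)='T' (+6 fires, +3 burnt)
Step 3: cell (4,3)='F' (+7 fires, +6 burnt)
  -> target ignites at step 3
Step 4: cell (4,3)='.' (+6 fires, +7 burnt)
Step 5: cell (4,3)='.' (+3 fires, +6 burnt)
Step 6: cell (4,3)='.' (+2 fires, +3 burnt)
Step 7: cell (4,3)='.' (+0 fires, +2 burnt)
  fire out at step 7

3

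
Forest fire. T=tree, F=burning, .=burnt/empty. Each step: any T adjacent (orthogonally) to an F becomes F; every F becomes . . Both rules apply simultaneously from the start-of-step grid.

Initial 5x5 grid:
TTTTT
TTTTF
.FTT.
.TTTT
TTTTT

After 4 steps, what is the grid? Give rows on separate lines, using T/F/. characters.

Step 1: 5 trees catch fire, 2 burn out
  TTTTF
  TFTF.
  ..FT.
  .FTTT
  TTTTT
Step 2: 7 trees catch fire, 5 burn out
  TFTF.
  F.F..
  ...F.
  ..FTT
  TFTTT
Step 3: 5 trees catch fire, 7 burn out
  F.F..
  .....
  .....
  ...FT
  F.FTT
Step 4: 2 trees catch fire, 5 burn out
  .....
  .....
  .....
  ....F
  ...FT

.....
.....
.....
....F
...FT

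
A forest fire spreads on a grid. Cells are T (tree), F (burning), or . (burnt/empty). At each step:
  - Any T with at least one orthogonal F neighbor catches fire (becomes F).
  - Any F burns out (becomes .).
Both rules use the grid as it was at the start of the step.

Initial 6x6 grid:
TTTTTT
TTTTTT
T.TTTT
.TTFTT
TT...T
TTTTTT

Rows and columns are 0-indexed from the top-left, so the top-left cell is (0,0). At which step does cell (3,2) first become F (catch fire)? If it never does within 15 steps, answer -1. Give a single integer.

Step 1: cell (3,2)='F' (+3 fires, +1 burnt)
  -> target ignites at step 1
Step 2: cell (3,2)='.' (+5 fires, +3 burnt)
Step 3: cell (3,2)='.' (+6 fires, +5 burnt)
Step 4: cell (3,2)='.' (+7 fires, +6 burnt)
Step 5: cell (3,2)='.' (+6 fires, +7 burnt)
Step 6: cell (3,2)='.' (+3 fires, +6 burnt)
Step 7: cell (3,2)='.' (+0 fires, +3 burnt)
  fire out at step 7

1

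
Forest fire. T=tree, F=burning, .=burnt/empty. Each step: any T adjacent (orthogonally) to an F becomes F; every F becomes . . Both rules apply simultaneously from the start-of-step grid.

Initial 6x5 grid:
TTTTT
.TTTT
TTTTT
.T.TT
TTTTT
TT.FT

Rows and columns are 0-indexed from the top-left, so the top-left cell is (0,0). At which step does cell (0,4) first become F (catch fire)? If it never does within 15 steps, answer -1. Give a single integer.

Step 1: cell (0,4)='T' (+2 fires, +1 burnt)
Step 2: cell (0,4)='T' (+3 fires, +2 burnt)
Step 3: cell (0,4)='T' (+3 fires, +3 burnt)
Step 4: cell (0,4)='T' (+6 fires, +3 burnt)
Step 5: cell (0,4)='T' (+5 fires, +6 burnt)
Step 6: cell (0,4)='F' (+4 fires, +5 burnt)
  -> target ignites at step 6
Step 7: cell (0,4)='.' (+1 fires, +4 burnt)
Step 8: cell (0,4)='.' (+1 fires, +1 burnt)
Step 9: cell (0,4)='.' (+0 fires, +1 burnt)
  fire out at step 9

6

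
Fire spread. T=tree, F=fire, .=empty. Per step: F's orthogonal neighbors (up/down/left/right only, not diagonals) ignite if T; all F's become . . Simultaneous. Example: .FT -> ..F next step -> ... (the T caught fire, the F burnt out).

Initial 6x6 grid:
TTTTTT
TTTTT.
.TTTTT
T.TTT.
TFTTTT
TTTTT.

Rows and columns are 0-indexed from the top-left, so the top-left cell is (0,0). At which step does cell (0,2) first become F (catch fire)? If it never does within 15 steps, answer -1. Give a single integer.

Step 1: cell (0,2)='T' (+3 fires, +1 burnt)
Step 2: cell (0,2)='T' (+5 fires, +3 burnt)
Step 3: cell (0,2)='T' (+4 fires, +5 burnt)
Step 4: cell (0,2)='T' (+6 fires, +4 burnt)
Step 5: cell (0,2)='F' (+4 fires, +6 burnt)
  -> target ignites at step 5
Step 6: cell (0,2)='.' (+5 fires, +4 burnt)
Step 7: cell (0,2)='.' (+2 fires, +5 burnt)
Step 8: cell (0,2)='.' (+1 fires, +2 burnt)
Step 9: cell (0,2)='.' (+0 fires, +1 burnt)
  fire out at step 9

5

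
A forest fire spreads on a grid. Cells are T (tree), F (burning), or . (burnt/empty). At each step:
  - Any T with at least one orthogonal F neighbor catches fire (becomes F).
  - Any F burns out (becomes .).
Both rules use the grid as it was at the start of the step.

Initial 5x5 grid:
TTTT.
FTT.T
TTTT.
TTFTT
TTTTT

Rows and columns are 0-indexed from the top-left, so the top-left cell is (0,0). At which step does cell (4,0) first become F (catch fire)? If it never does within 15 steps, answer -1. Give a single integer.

Step 1: cell (4,0)='T' (+7 fires, +2 burnt)
Step 2: cell (4,0)='T' (+8 fires, +7 burnt)
Step 3: cell (4,0)='F' (+3 fires, +8 burnt)
  -> target ignites at step 3
Step 4: cell (4,0)='.' (+1 fires, +3 burnt)
Step 5: cell (4,0)='.' (+0 fires, +1 burnt)
  fire out at step 5

3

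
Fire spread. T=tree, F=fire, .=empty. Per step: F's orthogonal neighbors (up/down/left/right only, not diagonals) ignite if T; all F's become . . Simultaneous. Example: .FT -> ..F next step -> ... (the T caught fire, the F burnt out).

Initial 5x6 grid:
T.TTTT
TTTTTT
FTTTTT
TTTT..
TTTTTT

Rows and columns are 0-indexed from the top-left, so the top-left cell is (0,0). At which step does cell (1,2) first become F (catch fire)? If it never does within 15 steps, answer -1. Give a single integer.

Step 1: cell (1,2)='T' (+3 fires, +1 burnt)
Step 2: cell (1,2)='T' (+5 fires, +3 burnt)
Step 3: cell (1,2)='F' (+4 fires, +5 burnt)
  -> target ignites at step 3
Step 4: cell (1,2)='.' (+5 fires, +4 burnt)
Step 5: cell (1,2)='.' (+4 fires, +5 burnt)
Step 6: cell (1,2)='.' (+3 fires, +4 burnt)
Step 7: cell (1,2)='.' (+2 fires, +3 burnt)
Step 8: cell (1,2)='.' (+0 fires, +2 burnt)
  fire out at step 8

3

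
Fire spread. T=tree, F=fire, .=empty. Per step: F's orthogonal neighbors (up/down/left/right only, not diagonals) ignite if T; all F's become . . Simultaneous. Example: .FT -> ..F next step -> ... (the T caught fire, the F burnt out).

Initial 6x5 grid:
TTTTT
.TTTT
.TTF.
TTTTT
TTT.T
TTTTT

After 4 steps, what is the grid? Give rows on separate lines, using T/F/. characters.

Step 1: 3 trees catch fire, 1 burn out
  TTTTT
  .TTFT
  .TF..
  TTTFT
  TTT.T
  TTTTT
Step 2: 6 trees catch fire, 3 burn out
  TTTFT
  .TF.F
  .F...
  TTF.F
  TTT.T
  TTTTT
Step 3: 6 trees catch fire, 6 burn out
  TTF.F
  .F...
  .....
  TF...
  TTF.F
  TTTTT
Step 4: 5 trees catch fire, 6 burn out
  TF...
  .....
  .....
  F....
  TF...
  TTFTF

TF...
.....
.....
F....
TF...
TTFTF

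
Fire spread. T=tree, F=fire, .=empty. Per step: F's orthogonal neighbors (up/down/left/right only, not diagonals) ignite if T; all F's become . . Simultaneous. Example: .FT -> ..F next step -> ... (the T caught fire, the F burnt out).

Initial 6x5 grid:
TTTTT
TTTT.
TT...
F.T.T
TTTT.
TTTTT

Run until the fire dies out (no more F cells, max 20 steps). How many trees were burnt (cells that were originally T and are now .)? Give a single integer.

Step 1: +2 fires, +1 burnt (F count now 2)
Step 2: +4 fires, +2 burnt (F count now 4)
Step 3: +4 fires, +4 burnt (F count now 4)
Step 4: +5 fires, +4 burnt (F count now 5)
Step 5: +3 fires, +5 burnt (F count now 3)
Step 6: +2 fires, +3 burnt (F count now 2)
Step 7: +1 fires, +2 burnt (F count now 1)
Step 8: +0 fires, +1 burnt (F count now 0)
Fire out after step 8
Initially T: 22, now '.': 29
Total burnt (originally-T cells now '.'): 21

Answer: 21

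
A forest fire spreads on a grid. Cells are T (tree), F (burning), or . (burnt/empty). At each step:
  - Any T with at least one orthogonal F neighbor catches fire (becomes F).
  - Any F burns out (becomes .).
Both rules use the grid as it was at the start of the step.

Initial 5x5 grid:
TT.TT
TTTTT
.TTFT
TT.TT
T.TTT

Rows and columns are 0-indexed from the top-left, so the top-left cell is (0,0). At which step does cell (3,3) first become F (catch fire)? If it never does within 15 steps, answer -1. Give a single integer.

Step 1: cell (3,3)='F' (+4 fires, +1 burnt)
  -> target ignites at step 1
Step 2: cell (3,3)='.' (+6 fires, +4 burnt)
Step 3: cell (3,3)='.' (+5 fires, +6 burnt)
Step 4: cell (3,3)='.' (+3 fires, +5 burnt)
Step 5: cell (3,3)='.' (+2 fires, +3 burnt)
Step 6: cell (3,3)='.' (+0 fires, +2 burnt)
  fire out at step 6

1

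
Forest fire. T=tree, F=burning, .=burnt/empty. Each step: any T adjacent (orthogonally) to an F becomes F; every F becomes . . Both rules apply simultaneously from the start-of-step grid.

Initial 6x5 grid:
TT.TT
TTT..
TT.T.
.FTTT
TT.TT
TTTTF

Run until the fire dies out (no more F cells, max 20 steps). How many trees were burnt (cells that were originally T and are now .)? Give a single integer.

Step 1: +5 fires, +2 burnt (F count now 5)
Step 2: +8 fires, +5 burnt (F count now 8)
Step 3: +5 fires, +8 burnt (F count now 5)
Step 4: +1 fires, +5 burnt (F count now 1)
Step 5: +0 fires, +1 burnt (F count now 0)
Fire out after step 5
Initially T: 21, now '.': 28
Total burnt (originally-T cells now '.'): 19

Answer: 19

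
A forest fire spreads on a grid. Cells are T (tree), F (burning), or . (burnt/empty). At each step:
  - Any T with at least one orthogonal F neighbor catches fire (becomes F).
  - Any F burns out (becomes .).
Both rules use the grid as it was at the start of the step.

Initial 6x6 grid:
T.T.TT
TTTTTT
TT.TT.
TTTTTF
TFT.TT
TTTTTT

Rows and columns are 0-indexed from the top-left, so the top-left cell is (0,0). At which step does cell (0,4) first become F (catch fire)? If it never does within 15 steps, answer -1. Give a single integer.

Step 1: cell (0,4)='T' (+6 fires, +2 burnt)
Step 2: cell (0,4)='T' (+9 fires, +6 burnt)
Step 3: cell (0,4)='T' (+6 fires, +9 burnt)
Step 4: cell (0,4)='F' (+5 fires, +6 burnt)
  -> target ignites at step 4
Step 5: cell (0,4)='.' (+3 fires, +5 burnt)
Step 6: cell (0,4)='.' (+0 fires, +3 burnt)
  fire out at step 6

4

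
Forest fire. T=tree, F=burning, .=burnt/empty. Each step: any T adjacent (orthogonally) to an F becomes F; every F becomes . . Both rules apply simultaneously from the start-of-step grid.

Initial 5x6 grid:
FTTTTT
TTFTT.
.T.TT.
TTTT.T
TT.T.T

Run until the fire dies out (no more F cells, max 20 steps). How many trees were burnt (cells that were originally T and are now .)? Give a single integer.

Answer: 19

Derivation:
Step 1: +5 fires, +2 burnt (F count now 5)
Step 2: +4 fires, +5 burnt (F count now 4)
Step 3: +4 fires, +4 burnt (F count now 4)
Step 4: +5 fires, +4 burnt (F count now 5)
Step 5: +1 fires, +5 burnt (F count now 1)
Step 6: +0 fires, +1 burnt (F count now 0)
Fire out after step 6
Initially T: 21, now '.': 28
Total burnt (originally-T cells now '.'): 19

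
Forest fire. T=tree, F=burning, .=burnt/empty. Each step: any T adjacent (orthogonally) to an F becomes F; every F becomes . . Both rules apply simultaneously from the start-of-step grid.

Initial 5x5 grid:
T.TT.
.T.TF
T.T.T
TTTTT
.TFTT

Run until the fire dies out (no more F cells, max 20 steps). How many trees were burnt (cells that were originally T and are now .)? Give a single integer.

Step 1: +5 fires, +2 burnt (F count now 5)
Step 2: +6 fires, +5 burnt (F count now 6)
Step 3: +2 fires, +6 burnt (F count now 2)
Step 4: +1 fires, +2 burnt (F count now 1)
Step 5: +0 fires, +1 burnt (F count now 0)
Fire out after step 5
Initially T: 16, now '.': 23
Total burnt (originally-T cells now '.'): 14

Answer: 14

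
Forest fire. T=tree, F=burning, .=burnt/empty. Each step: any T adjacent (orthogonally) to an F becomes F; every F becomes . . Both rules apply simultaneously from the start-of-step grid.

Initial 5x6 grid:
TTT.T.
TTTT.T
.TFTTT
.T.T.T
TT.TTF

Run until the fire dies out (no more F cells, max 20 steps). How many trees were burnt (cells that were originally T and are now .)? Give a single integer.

Answer: 19

Derivation:
Step 1: +5 fires, +2 burnt (F count now 5)
Step 2: +8 fires, +5 burnt (F count now 8)
Step 3: +4 fires, +8 burnt (F count now 4)
Step 4: +2 fires, +4 burnt (F count now 2)
Step 5: +0 fires, +2 burnt (F count now 0)
Fire out after step 5
Initially T: 20, now '.': 29
Total burnt (originally-T cells now '.'): 19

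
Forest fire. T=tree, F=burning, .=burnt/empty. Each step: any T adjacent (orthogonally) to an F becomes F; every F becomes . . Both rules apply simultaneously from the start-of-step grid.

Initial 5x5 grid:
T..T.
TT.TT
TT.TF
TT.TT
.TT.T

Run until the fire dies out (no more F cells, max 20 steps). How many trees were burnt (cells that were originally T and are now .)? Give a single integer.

Answer: 7

Derivation:
Step 1: +3 fires, +1 burnt (F count now 3)
Step 2: +3 fires, +3 burnt (F count now 3)
Step 3: +1 fires, +3 burnt (F count now 1)
Step 4: +0 fires, +1 burnt (F count now 0)
Fire out after step 4
Initially T: 16, now '.': 16
Total burnt (originally-T cells now '.'): 7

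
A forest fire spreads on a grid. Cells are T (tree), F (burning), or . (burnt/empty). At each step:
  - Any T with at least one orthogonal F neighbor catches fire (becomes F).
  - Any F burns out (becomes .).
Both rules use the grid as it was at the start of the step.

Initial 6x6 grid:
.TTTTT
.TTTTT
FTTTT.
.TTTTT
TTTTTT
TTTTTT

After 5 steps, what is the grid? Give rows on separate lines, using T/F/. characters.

Step 1: 1 trees catch fire, 1 burn out
  .TTTTT
  .TTTTT
  .FTTT.
  .TTTTT
  TTTTTT
  TTTTTT
Step 2: 3 trees catch fire, 1 burn out
  .TTTTT
  .FTTTT
  ..FTT.
  .FTTTT
  TTTTTT
  TTTTTT
Step 3: 5 trees catch fire, 3 burn out
  .FTTTT
  ..FTTT
  ...FT.
  ..FTTT
  TFTTTT
  TTTTTT
Step 4: 7 trees catch fire, 5 burn out
  ..FTTT
  ...FTT
  ....F.
  ...FTT
  F.FTTT
  TFTTTT
Step 5: 6 trees catch fire, 7 burn out
  ...FTT
  ....FT
  ......
  ....FT
  ...FTT
  F.FTTT

...FTT
....FT
......
....FT
...FTT
F.FTTT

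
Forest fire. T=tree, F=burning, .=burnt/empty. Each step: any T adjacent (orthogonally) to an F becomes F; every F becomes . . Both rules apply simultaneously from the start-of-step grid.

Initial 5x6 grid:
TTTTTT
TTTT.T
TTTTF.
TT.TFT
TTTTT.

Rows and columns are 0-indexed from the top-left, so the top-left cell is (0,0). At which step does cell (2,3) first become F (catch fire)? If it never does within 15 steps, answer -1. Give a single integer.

Step 1: cell (2,3)='F' (+4 fires, +2 burnt)
  -> target ignites at step 1
Step 2: cell (2,3)='.' (+3 fires, +4 burnt)
Step 3: cell (2,3)='.' (+4 fires, +3 burnt)
Step 4: cell (2,3)='.' (+6 fires, +4 burnt)
Step 5: cell (2,3)='.' (+5 fires, +6 burnt)
Step 6: cell (2,3)='.' (+2 fires, +5 burnt)
Step 7: cell (2,3)='.' (+0 fires, +2 burnt)
  fire out at step 7

1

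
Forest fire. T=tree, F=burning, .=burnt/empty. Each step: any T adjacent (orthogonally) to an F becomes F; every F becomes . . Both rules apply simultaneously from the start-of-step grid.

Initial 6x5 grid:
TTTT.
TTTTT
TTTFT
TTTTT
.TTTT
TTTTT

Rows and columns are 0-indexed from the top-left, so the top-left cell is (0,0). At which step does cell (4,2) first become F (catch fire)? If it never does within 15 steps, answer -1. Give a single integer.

Step 1: cell (4,2)='T' (+4 fires, +1 burnt)
Step 2: cell (4,2)='T' (+7 fires, +4 burnt)
Step 3: cell (4,2)='F' (+7 fires, +7 burnt)
  -> target ignites at step 3
Step 4: cell (4,2)='.' (+6 fires, +7 burnt)
Step 5: cell (4,2)='.' (+2 fires, +6 burnt)
Step 6: cell (4,2)='.' (+1 fires, +2 burnt)
Step 7: cell (4,2)='.' (+0 fires, +1 burnt)
  fire out at step 7

3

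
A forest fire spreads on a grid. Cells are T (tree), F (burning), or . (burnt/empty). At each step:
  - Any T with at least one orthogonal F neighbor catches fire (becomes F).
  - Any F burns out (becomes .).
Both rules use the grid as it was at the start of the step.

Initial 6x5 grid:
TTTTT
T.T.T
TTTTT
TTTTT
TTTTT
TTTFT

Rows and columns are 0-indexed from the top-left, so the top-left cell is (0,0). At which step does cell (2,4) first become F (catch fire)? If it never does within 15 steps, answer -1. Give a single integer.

Step 1: cell (2,4)='T' (+3 fires, +1 burnt)
Step 2: cell (2,4)='T' (+4 fires, +3 burnt)
Step 3: cell (2,4)='T' (+5 fires, +4 burnt)
Step 4: cell (2,4)='F' (+4 fires, +5 burnt)
  -> target ignites at step 4
Step 5: cell (2,4)='.' (+4 fires, +4 burnt)
Step 6: cell (2,4)='.' (+3 fires, +4 burnt)
Step 7: cell (2,4)='.' (+3 fires, +3 burnt)
Step 8: cell (2,4)='.' (+1 fires, +3 burnt)
Step 9: cell (2,4)='.' (+0 fires, +1 burnt)
  fire out at step 9

4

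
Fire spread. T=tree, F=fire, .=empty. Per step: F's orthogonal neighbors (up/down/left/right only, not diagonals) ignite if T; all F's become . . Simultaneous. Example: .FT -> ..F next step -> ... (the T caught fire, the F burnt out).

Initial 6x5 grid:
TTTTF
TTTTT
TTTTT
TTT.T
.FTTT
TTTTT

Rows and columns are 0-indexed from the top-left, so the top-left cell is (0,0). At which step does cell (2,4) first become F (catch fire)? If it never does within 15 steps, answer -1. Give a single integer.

Step 1: cell (2,4)='T' (+5 fires, +2 burnt)
Step 2: cell (2,4)='F' (+9 fires, +5 burnt)
  -> target ignites at step 2
Step 3: cell (2,4)='.' (+9 fires, +9 burnt)
Step 4: cell (2,4)='.' (+3 fires, +9 burnt)
Step 5: cell (2,4)='.' (+0 fires, +3 burnt)
  fire out at step 5

2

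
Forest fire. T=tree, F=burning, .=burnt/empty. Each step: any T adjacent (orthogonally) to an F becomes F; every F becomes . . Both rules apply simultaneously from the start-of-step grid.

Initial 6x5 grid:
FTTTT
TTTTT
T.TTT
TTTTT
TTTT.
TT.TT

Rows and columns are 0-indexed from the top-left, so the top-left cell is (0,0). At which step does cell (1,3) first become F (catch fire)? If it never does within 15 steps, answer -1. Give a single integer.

Step 1: cell (1,3)='T' (+2 fires, +1 burnt)
Step 2: cell (1,3)='T' (+3 fires, +2 burnt)
Step 3: cell (1,3)='T' (+3 fires, +3 burnt)
Step 4: cell (1,3)='F' (+5 fires, +3 burnt)
  -> target ignites at step 4
Step 5: cell (1,3)='.' (+5 fires, +5 burnt)
Step 6: cell (1,3)='.' (+4 fires, +5 burnt)
Step 7: cell (1,3)='.' (+2 fires, +4 burnt)
Step 8: cell (1,3)='.' (+1 fires, +2 burnt)
Step 9: cell (1,3)='.' (+1 fires, +1 burnt)
Step 10: cell (1,3)='.' (+0 fires, +1 burnt)
  fire out at step 10

4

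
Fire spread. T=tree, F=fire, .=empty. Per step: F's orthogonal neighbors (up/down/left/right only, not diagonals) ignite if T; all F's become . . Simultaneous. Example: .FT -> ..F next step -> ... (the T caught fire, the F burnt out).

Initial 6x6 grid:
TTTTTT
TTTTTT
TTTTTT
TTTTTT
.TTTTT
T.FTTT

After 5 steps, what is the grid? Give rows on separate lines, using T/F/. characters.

Step 1: 2 trees catch fire, 1 burn out
  TTTTTT
  TTTTTT
  TTTTTT
  TTTTTT
  .TFTTT
  T..FTT
Step 2: 4 trees catch fire, 2 burn out
  TTTTTT
  TTTTTT
  TTTTTT
  TTFTTT
  .F.FTT
  T...FT
Step 3: 5 trees catch fire, 4 burn out
  TTTTTT
  TTTTTT
  TTFTTT
  TF.FTT
  ....FT
  T....F
Step 4: 6 trees catch fire, 5 burn out
  TTTTTT
  TTFTTT
  TF.FTT
  F...FT
  .....F
  T.....
Step 5: 6 trees catch fire, 6 burn out
  TTFTTT
  TF.FTT
  F...FT
  .....F
  ......
  T.....

TTFTTT
TF.FTT
F...FT
.....F
......
T.....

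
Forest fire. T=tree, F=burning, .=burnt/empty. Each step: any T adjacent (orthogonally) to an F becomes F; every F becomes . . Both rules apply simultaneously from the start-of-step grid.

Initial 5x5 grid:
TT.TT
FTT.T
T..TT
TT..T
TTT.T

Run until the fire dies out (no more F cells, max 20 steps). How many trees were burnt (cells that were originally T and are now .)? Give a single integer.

Answer: 10

Derivation:
Step 1: +3 fires, +1 burnt (F count now 3)
Step 2: +3 fires, +3 burnt (F count now 3)
Step 3: +2 fires, +3 burnt (F count now 2)
Step 4: +1 fires, +2 burnt (F count now 1)
Step 5: +1 fires, +1 burnt (F count now 1)
Step 6: +0 fires, +1 burnt (F count now 0)
Fire out after step 6
Initially T: 17, now '.': 18
Total burnt (originally-T cells now '.'): 10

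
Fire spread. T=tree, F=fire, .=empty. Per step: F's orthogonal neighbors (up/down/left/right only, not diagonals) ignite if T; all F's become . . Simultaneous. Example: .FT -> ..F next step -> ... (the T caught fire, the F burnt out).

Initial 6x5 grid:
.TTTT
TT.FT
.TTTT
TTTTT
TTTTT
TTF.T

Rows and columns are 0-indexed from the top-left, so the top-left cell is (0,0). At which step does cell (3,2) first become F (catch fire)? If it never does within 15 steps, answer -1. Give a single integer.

Step 1: cell (3,2)='T' (+5 fires, +2 burnt)
Step 2: cell (3,2)='F' (+9 fires, +5 burnt)
  -> target ignites at step 2
Step 3: cell (3,2)='.' (+6 fires, +9 burnt)
Step 4: cell (3,2)='.' (+3 fires, +6 burnt)
Step 5: cell (3,2)='.' (+1 fires, +3 burnt)
Step 6: cell (3,2)='.' (+0 fires, +1 burnt)
  fire out at step 6

2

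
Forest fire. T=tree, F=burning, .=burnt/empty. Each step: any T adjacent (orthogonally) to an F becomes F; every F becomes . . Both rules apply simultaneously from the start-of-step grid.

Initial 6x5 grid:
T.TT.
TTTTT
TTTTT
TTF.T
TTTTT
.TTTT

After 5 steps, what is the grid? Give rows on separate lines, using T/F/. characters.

Step 1: 3 trees catch fire, 1 burn out
  T.TT.
  TTTTT
  TTFTT
  TF..T
  TTFTT
  .TTTT
Step 2: 7 trees catch fire, 3 burn out
  T.TT.
  TTFTT
  TF.FT
  F...T
  TF.FT
  .TFTT
Step 3: 9 trees catch fire, 7 burn out
  T.FT.
  TF.FT
  F...F
  ....T
  F...F
  .F.FT
Step 4: 5 trees catch fire, 9 burn out
  T..F.
  F...F
  .....
  ....F
  .....
  ....F
Step 5: 1 trees catch fire, 5 burn out
  F....
  .....
  .....
  .....
  .....
  .....

F....
.....
.....
.....
.....
.....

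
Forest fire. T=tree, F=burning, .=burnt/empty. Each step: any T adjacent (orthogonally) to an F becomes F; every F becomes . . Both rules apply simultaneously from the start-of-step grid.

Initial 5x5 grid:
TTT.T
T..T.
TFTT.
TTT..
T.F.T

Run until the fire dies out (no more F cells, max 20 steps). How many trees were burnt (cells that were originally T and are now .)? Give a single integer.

Step 1: +4 fires, +2 burnt (F count now 4)
Step 2: +3 fires, +4 burnt (F count now 3)
Step 3: +3 fires, +3 burnt (F count now 3)
Step 4: +1 fires, +3 burnt (F count now 1)
Step 5: +1 fires, +1 burnt (F count now 1)
Step 6: +0 fires, +1 burnt (F count now 0)
Fire out after step 6
Initially T: 14, now '.': 23
Total burnt (originally-T cells now '.'): 12

Answer: 12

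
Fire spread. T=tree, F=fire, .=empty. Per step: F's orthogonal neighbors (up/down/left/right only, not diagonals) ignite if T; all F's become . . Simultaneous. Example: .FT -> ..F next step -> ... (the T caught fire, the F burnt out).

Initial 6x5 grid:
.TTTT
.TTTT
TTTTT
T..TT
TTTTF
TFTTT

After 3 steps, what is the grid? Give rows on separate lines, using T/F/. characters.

Step 1: 6 trees catch fire, 2 burn out
  .TTTT
  .TTTT
  TTTTT
  T..TF
  TFTF.
  F.FTF
Step 2: 5 trees catch fire, 6 burn out
  .TTTT
  .TTTT
  TTTTF
  T..F.
  F.F..
  ...F.
Step 3: 3 trees catch fire, 5 burn out
  .TTTT
  .TTTF
  TTTF.
  F....
  .....
  .....

.TTTT
.TTTF
TTTF.
F....
.....
.....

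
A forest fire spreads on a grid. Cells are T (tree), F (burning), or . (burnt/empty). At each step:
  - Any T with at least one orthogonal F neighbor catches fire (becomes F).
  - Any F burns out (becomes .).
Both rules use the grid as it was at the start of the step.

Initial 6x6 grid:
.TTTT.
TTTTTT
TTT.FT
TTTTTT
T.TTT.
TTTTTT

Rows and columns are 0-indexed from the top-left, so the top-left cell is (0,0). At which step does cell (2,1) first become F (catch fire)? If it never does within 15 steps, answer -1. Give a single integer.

Step 1: cell (2,1)='T' (+3 fires, +1 burnt)
Step 2: cell (2,1)='T' (+6 fires, +3 burnt)
Step 3: cell (2,1)='T' (+5 fires, +6 burnt)
Step 4: cell (2,1)='T' (+7 fires, +5 burnt)
Step 5: cell (2,1)='F' (+5 fires, +7 burnt)
  -> target ignites at step 5
Step 6: cell (2,1)='.' (+3 fires, +5 burnt)
Step 7: cell (2,1)='.' (+1 fires, +3 burnt)
Step 8: cell (2,1)='.' (+0 fires, +1 burnt)
  fire out at step 8

5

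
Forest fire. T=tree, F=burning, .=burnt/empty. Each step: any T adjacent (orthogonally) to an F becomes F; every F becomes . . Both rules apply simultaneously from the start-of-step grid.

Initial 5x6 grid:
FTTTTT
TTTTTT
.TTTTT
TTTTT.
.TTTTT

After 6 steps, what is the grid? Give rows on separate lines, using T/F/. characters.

Step 1: 2 trees catch fire, 1 burn out
  .FTTTT
  FTTTTT
  .TTTTT
  TTTTT.
  .TTTTT
Step 2: 2 trees catch fire, 2 burn out
  ..FTTT
  .FTTTT
  .TTTTT
  TTTTT.
  .TTTTT
Step 3: 3 trees catch fire, 2 burn out
  ...FTT
  ..FTTT
  .FTTTT
  TTTTT.
  .TTTTT
Step 4: 4 trees catch fire, 3 burn out
  ....FT
  ...FTT
  ..FTTT
  TFTTT.
  .TTTTT
Step 5: 6 trees catch fire, 4 burn out
  .....F
  ....FT
  ...FTT
  F.FTT.
  .FTTTT
Step 6: 4 trees catch fire, 6 burn out
  ......
  .....F
  ....FT
  ...FT.
  ..FTTT

......
.....F
....FT
...FT.
..FTTT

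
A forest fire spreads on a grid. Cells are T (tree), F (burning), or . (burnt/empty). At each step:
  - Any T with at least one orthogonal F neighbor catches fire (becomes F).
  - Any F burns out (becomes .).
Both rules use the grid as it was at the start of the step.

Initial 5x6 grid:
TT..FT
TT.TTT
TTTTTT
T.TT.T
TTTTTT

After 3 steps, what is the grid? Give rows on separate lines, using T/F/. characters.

Step 1: 2 trees catch fire, 1 burn out
  TT...F
  TT.TFT
  TTTTTT
  T.TT.T
  TTTTTT
Step 2: 3 trees catch fire, 2 burn out
  TT....
  TT.F.F
  TTTTFT
  T.TT.T
  TTTTTT
Step 3: 2 trees catch fire, 3 burn out
  TT....
  TT....
  TTTF.F
  T.TT.T
  TTTTTT

TT....
TT....
TTTF.F
T.TT.T
TTTTTT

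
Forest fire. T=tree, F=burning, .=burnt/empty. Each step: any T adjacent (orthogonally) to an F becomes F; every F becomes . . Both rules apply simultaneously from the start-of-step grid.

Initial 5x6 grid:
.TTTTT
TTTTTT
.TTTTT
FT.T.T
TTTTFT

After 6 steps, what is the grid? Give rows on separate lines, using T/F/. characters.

Step 1: 4 trees catch fire, 2 burn out
  .TTTTT
  TTTTTT
  .TTTTT
  .F.T.T
  FTTF.F
Step 2: 5 trees catch fire, 4 burn out
  .TTTTT
  TTTTTT
  .FTTTT
  ...F.F
  .FF...
Step 3: 4 trees catch fire, 5 burn out
  .TTTTT
  TFTTTT
  ..FFTF
  ......
  ......
Step 4: 6 trees catch fire, 4 burn out
  .FTTTT
  F.FFTF
  ....F.
  ......
  ......
Step 5: 4 trees catch fire, 6 burn out
  ..FFTF
  ....F.
  ......
  ......
  ......
Step 6: 1 trees catch fire, 4 burn out
  ....F.
  ......
  ......
  ......
  ......

....F.
......
......
......
......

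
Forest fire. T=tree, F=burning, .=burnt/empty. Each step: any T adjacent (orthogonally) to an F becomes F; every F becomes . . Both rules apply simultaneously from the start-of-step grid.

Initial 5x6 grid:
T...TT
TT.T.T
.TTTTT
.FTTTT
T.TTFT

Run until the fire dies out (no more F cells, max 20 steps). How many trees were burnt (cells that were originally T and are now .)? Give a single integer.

Answer: 19

Derivation:
Step 1: +5 fires, +2 burnt (F count now 5)
Step 2: +6 fires, +5 burnt (F count now 6)
Step 3: +3 fires, +6 burnt (F count now 3)
Step 4: +3 fires, +3 burnt (F count now 3)
Step 5: +1 fires, +3 burnt (F count now 1)
Step 6: +1 fires, +1 burnt (F count now 1)
Step 7: +0 fires, +1 burnt (F count now 0)
Fire out after step 7
Initially T: 20, now '.': 29
Total burnt (originally-T cells now '.'): 19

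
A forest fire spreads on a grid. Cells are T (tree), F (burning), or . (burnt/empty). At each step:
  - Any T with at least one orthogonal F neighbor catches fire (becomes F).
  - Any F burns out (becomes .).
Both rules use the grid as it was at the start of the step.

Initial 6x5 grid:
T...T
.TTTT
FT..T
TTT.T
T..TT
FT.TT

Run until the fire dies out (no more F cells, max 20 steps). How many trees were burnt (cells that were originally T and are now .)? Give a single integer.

Step 1: +4 fires, +2 burnt (F count now 4)
Step 2: +2 fires, +4 burnt (F count now 2)
Step 3: +2 fires, +2 burnt (F count now 2)
Step 4: +1 fires, +2 burnt (F count now 1)
Step 5: +1 fires, +1 burnt (F count now 1)
Step 6: +2 fires, +1 burnt (F count now 2)
Step 7: +1 fires, +2 burnt (F count now 1)
Step 8: +1 fires, +1 burnt (F count now 1)
Step 9: +2 fires, +1 burnt (F count now 2)
Step 10: +1 fires, +2 burnt (F count now 1)
Step 11: +0 fires, +1 burnt (F count now 0)
Fire out after step 11
Initially T: 18, now '.': 29
Total burnt (originally-T cells now '.'): 17

Answer: 17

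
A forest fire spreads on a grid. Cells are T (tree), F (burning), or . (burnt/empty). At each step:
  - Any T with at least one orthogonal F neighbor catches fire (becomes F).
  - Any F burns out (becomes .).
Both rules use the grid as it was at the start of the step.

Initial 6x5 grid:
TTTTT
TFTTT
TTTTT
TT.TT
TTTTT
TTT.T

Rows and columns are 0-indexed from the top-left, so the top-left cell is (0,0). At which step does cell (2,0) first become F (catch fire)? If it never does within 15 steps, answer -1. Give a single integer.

Step 1: cell (2,0)='T' (+4 fires, +1 burnt)
Step 2: cell (2,0)='F' (+6 fires, +4 burnt)
  -> target ignites at step 2
Step 3: cell (2,0)='.' (+5 fires, +6 burnt)
Step 4: cell (2,0)='.' (+6 fires, +5 burnt)
Step 5: cell (2,0)='.' (+4 fires, +6 burnt)
Step 6: cell (2,0)='.' (+1 fires, +4 burnt)
Step 7: cell (2,0)='.' (+1 fires, +1 burnt)
Step 8: cell (2,0)='.' (+0 fires, +1 burnt)
  fire out at step 8

2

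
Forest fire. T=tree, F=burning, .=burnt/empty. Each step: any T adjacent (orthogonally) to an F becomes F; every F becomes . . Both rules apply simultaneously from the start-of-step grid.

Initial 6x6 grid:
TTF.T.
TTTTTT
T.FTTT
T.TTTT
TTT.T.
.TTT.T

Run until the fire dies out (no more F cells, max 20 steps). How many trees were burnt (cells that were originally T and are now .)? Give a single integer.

Step 1: +4 fires, +2 burnt (F count now 4)
Step 2: +6 fires, +4 burnt (F count now 6)
Step 3: +6 fires, +6 burnt (F count now 6)
Step 4: +8 fires, +6 burnt (F count now 8)
Step 5: +1 fires, +8 burnt (F count now 1)
Step 6: +0 fires, +1 burnt (F count now 0)
Fire out after step 6
Initially T: 26, now '.': 35
Total burnt (originally-T cells now '.'): 25

Answer: 25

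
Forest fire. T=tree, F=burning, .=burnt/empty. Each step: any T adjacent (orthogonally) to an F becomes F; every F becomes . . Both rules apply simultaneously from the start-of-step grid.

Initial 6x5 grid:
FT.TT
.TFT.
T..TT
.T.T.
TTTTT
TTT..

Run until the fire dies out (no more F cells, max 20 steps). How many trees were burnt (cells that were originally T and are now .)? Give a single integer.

Step 1: +3 fires, +2 burnt (F count now 3)
Step 2: +2 fires, +3 burnt (F count now 2)
Step 3: +3 fires, +2 burnt (F count now 3)
Step 4: +1 fires, +3 burnt (F count now 1)
Step 5: +2 fires, +1 burnt (F count now 2)
Step 6: +2 fires, +2 burnt (F count now 2)
Step 7: +3 fires, +2 burnt (F count now 3)
Step 8: +1 fires, +3 burnt (F count now 1)
Step 9: +0 fires, +1 burnt (F count now 0)
Fire out after step 9
Initially T: 18, now '.': 29
Total burnt (originally-T cells now '.'): 17

Answer: 17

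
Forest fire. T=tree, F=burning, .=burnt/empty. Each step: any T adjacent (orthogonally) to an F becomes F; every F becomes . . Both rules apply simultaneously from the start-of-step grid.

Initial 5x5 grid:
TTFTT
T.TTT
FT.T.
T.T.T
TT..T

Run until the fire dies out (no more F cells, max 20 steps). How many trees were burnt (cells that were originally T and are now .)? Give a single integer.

Answer: 13

Derivation:
Step 1: +6 fires, +2 burnt (F count now 6)
Step 2: +4 fires, +6 burnt (F count now 4)
Step 3: +3 fires, +4 burnt (F count now 3)
Step 4: +0 fires, +3 burnt (F count now 0)
Fire out after step 4
Initially T: 16, now '.': 22
Total burnt (originally-T cells now '.'): 13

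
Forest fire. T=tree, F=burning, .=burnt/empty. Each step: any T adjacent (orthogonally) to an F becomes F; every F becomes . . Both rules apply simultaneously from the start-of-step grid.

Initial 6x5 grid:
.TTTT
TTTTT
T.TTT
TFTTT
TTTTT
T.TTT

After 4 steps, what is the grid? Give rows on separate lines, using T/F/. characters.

Step 1: 3 trees catch fire, 1 burn out
  .TTTT
  TTTTT
  T.TTT
  F.FTT
  TFTTT
  T.TTT
Step 2: 5 trees catch fire, 3 burn out
  .TTTT
  TTTTT
  F.FTT
  ...FT
  F.FTT
  T.TTT
Step 3: 7 trees catch fire, 5 burn out
  .TTTT
  FTFTT
  ...FT
  ....F
  ...FT
  F.FTT
Step 4: 6 trees catch fire, 7 burn out
  .TFTT
  .F.FT
  ....F
  .....
  ....F
  ...FT

.TFTT
.F.FT
....F
.....
....F
...FT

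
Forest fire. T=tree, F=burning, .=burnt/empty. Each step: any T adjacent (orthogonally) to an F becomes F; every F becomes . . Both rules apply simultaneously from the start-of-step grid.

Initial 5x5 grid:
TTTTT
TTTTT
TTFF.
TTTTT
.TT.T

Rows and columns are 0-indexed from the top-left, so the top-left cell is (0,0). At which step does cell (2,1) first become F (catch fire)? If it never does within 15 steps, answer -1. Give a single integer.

Step 1: cell (2,1)='F' (+5 fires, +2 burnt)
  -> target ignites at step 1
Step 2: cell (2,1)='.' (+8 fires, +5 burnt)
Step 3: cell (2,1)='.' (+6 fires, +8 burnt)
Step 4: cell (2,1)='.' (+1 fires, +6 burnt)
Step 5: cell (2,1)='.' (+0 fires, +1 burnt)
  fire out at step 5

1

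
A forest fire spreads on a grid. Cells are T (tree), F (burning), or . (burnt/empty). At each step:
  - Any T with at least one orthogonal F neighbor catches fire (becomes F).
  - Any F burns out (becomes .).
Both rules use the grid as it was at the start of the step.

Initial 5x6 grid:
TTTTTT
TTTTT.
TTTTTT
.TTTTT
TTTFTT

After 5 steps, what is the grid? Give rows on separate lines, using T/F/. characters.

Step 1: 3 trees catch fire, 1 burn out
  TTTTTT
  TTTTT.
  TTTTTT
  .TTFTT
  TTF.FT
Step 2: 5 trees catch fire, 3 burn out
  TTTTTT
  TTTTT.
  TTTFTT
  .TF.FT
  TF...F
Step 3: 6 trees catch fire, 5 burn out
  TTTTTT
  TTTFT.
  TTF.FT
  .F...F
  F.....
Step 4: 5 trees catch fire, 6 burn out
  TTTFTT
  TTF.F.
  TF...F
  ......
  ......
Step 5: 4 trees catch fire, 5 burn out
  TTF.FT
  TF....
  F.....
  ......
  ......

TTF.FT
TF....
F.....
......
......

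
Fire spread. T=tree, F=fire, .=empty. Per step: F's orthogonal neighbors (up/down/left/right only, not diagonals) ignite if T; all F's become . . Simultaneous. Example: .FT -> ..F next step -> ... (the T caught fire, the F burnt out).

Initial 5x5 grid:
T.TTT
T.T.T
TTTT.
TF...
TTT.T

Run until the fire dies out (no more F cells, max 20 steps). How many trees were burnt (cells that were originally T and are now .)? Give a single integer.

Step 1: +3 fires, +1 burnt (F count now 3)
Step 2: +4 fires, +3 burnt (F count now 4)
Step 3: +3 fires, +4 burnt (F count now 3)
Step 4: +2 fires, +3 burnt (F count now 2)
Step 5: +1 fires, +2 burnt (F count now 1)
Step 6: +1 fires, +1 burnt (F count now 1)
Step 7: +1 fires, +1 burnt (F count now 1)
Step 8: +0 fires, +1 burnt (F count now 0)
Fire out after step 8
Initially T: 16, now '.': 24
Total burnt (originally-T cells now '.'): 15

Answer: 15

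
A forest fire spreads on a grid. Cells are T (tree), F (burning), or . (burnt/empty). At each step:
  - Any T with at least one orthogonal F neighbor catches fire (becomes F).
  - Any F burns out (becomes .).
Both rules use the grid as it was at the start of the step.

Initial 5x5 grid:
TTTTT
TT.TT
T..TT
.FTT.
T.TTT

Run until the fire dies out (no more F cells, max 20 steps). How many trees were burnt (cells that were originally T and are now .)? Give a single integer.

Step 1: +1 fires, +1 burnt (F count now 1)
Step 2: +2 fires, +1 burnt (F count now 2)
Step 3: +2 fires, +2 burnt (F count now 2)
Step 4: +3 fires, +2 burnt (F count now 3)
Step 5: +2 fires, +3 burnt (F count now 2)
Step 6: +2 fires, +2 burnt (F count now 2)
Step 7: +1 fires, +2 burnt (F count now 1)
Step 8: +2 fires, +1 burnt (F count now 2)
Step 9: +1 fires, +2 burnt (F count now 1)
Step 10: +1 fires, +1 burnt (F count now 1)
Step 11: +0 fires, +1 burnt (F count now 0)
Fire out after step 11
Initially T: 18, now '.': 24
Total burnt (originally-T cells now '.'): 17

Answer: 17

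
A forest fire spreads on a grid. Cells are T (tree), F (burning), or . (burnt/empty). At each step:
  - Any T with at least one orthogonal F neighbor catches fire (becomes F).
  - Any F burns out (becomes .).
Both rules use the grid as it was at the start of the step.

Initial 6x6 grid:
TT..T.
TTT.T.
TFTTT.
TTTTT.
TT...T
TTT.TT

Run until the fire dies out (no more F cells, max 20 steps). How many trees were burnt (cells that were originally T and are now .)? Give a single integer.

Step 1: +4 fires, +1 burnt (F count now 4)
Step 2: +7 fires, +4 burnt (F count now 7)
Step 3: +5 fires, +7 burnt (F count now 5)
Step 4: +4 fires, +5 burnt (F count now 4)
Step 5: +1 fires, +4 burnt (F count now 1)
Step 6: +0 fires, +1 burnt (F count now 0)
Fire out after step 6
Initially T: 24, now '.': 33
Total burnt (originally-T cells now '.'): 21

Answer: 21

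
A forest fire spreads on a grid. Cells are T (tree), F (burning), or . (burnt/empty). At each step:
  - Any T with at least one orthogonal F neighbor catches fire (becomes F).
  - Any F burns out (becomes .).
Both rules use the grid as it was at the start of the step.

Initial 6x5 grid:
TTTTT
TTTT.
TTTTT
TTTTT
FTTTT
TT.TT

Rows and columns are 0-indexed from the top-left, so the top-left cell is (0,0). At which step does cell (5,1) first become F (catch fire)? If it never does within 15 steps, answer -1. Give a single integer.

Step 1: cell (5,1)='T' (+3 fires, +1 burnt)
Step 2: cell (5,1)='F' (+4 fires, +3 burnt)
  -> target ignites at step 2
Step 3: cell (5,1)='.' (+4 fires, +4 burnt)
Step 4: cell (5,1)='.' (+6 fires, +4 burnt)
Step 5: cell (5,1)='.' (+5 fires, +6 burnt)
Step 6: cell (5,1)='.' (+3 fires, +5 burnt)
Step 7: cell (5,1)='.' (+1 fires, +3 burnt)
Step 8: cell (5,1)='.' (+1 fires, +1 burnt)
Step 9: cell (5,1)='.' (+0 fires, +1 burnt)
  fire out at step 9

2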